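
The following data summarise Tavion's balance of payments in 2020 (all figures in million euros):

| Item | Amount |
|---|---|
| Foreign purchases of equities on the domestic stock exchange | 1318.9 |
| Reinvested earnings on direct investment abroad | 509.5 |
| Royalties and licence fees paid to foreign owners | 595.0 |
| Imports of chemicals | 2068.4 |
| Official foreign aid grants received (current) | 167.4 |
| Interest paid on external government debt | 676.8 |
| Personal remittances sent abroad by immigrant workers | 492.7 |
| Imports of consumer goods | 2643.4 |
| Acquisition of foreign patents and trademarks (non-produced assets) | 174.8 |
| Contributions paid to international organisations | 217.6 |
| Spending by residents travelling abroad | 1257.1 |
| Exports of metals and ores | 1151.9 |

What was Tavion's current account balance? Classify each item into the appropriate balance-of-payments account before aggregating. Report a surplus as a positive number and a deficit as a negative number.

Goods: -2068.4 + 1151.9 - 2643.4 = -3559.9
Services: -595.0 - 1257.1 = -1852.1
Primary income: -676.8 + 509.5 = -167.3
Secondary income: 167.4 - 217.6 - 492.7 = -542.9
Current account = (-3559.9) + (-1852.1) + (-167.3) + (-542.9) = -6122.2
(Excluded from the current account — financial account: foreign purchases of equities on the domestic stock exchange 1318.9; capital account: acquisition of foreign patents and trademarks (non-produced assets) 174.8.)

-6122.2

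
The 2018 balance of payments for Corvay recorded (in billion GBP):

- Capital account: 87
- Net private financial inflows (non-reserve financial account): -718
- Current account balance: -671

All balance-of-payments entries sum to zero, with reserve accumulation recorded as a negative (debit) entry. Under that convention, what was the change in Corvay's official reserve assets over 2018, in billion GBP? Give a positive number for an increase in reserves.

-1302

Official reserve transactions balance = -((-671) + 87 + (-718)) = 1302
An accumulation of reserves is recorded as a debit (negative entry), so the change in the stock of reserves is the negative of that balance.
Change in official reserves = -(1302) = -1302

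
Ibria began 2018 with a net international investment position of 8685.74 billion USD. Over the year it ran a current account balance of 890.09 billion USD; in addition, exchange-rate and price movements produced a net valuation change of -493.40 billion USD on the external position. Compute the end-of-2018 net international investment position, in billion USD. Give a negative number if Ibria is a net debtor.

Change in NIIP = current account + net valuation change = 890.09 + (-493.40) = 396.69
End-of-year NIIP = 8685.74 + 396.69 = 9082.43

9082.43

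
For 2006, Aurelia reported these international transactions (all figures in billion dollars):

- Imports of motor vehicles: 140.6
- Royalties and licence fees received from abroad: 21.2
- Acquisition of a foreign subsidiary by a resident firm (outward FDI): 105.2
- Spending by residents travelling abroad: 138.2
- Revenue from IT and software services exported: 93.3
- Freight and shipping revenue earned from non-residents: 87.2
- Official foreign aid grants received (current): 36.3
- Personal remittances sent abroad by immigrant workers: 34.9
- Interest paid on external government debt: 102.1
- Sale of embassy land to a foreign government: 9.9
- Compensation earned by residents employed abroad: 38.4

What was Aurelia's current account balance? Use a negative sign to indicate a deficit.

-139.4

Goods: -140.6
Services: 21.2 - 138.2 + 87.2 + 93.3 = 63.5
Primary income: 38.4 - 102.1 = -63.7
Secondary income: -34.9 + 36.3 = 1.4
Current account = (-140.6) + 63.5 + (-63.7) + 1.4 = -139.4
(Excluded from the current account — financial account: acquisition of a foreign subsidiary by a resident firm (outward FDI) 105.2; capital account: sale of embassy land to a foreign government 9.9.)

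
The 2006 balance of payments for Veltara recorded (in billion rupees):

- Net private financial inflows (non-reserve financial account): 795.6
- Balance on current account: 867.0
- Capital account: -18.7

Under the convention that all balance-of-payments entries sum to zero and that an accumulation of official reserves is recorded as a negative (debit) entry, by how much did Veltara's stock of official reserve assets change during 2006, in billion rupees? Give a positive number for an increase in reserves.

Official reserve transactions balance = -(867.0 + (-18.7) + 795.6) = -1643.9
An accumulation of reserves is recorded as a debit (negative entry), so the change in the stock of reserves is the negative of that balance.
Change in official reserves = -(-1643.9) = 1643.9

1643.9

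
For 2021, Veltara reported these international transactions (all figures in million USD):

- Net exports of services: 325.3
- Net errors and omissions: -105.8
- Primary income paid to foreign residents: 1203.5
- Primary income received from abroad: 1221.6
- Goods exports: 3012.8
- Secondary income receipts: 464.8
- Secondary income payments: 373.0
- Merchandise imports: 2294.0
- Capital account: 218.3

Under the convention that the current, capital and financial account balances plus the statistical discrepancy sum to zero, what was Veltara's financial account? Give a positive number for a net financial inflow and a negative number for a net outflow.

-1266.5

Goods balance = 3012.8 - 2294.0 = 718.8
Services balance = 325.3
Trade balance (goods + services) = 718.8 + 325.3 = 1044.1
Net primary income = 1221.6 - 1203.5 = 18.1
Net secondary income = 464.8 - 373.0 = 91.8
Current account = 1044.1 + 18.1 + 91.8 = 1154.0
Financial account = -(1154.0 + 218.3 + (-105.8)) = -1266.5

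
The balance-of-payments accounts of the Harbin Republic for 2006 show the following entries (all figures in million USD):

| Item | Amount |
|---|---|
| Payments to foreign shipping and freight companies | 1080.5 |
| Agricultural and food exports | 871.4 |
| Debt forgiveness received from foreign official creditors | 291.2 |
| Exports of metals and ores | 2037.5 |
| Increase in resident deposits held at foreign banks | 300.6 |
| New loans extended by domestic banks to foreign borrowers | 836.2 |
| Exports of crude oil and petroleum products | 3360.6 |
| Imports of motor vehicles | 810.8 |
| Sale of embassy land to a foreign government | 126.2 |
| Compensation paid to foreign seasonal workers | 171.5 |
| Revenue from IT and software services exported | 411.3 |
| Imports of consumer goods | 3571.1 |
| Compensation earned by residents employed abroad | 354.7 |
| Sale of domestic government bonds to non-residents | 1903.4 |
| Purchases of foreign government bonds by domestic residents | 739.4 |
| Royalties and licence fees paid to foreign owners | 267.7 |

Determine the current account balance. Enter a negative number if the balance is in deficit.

1133.9

Goods: 871.4 - 3571.1 + 3360.6 + 2037.5 - 810.8 = 1887.6
Services: -1080.5 - 267.7 + 411.3 = -936.9
Primary income: -171.5 + 354.7 = 183.2
Current account = 1887.6 + (-936.9) + 183.2 = 1133.9
(Excluded from the current account — capital account: debt forgiveness received from foreign official creditors 291.2, sale of embassy land to a foreign government 126.2; financial account: increase in resident deposits held at foreign banks 300.6, new loans extended by domestic banks to foreign borrowers 836.2, sale of domestic government bonds to non-residents 1903.4, purchases of foreign government bonds by domestic residents 739.4.)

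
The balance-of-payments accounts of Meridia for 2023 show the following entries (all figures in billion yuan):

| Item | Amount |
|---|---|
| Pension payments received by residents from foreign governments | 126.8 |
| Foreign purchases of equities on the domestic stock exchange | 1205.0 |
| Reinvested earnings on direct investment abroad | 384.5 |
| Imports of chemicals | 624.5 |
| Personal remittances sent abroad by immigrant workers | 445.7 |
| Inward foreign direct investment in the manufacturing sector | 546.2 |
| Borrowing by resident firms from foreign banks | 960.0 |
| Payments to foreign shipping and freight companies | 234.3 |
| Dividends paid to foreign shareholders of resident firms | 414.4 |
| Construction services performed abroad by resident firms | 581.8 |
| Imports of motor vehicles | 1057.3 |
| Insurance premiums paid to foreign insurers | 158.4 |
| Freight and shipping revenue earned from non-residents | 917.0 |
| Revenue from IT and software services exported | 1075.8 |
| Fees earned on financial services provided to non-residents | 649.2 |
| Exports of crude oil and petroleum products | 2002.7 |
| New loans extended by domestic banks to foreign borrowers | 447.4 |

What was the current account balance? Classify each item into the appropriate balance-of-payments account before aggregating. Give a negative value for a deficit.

2803.2

Goods: 2002.7 - 624.5 - 1057.3 = 320.9
Services: 581.8 - 234.3 - 158.4 + 917.0 + 1075.8 + 649.2 = 2831.1
Primary income: 384.5 - 414.4 = -29.9
Secondary income: 126.8 - 445.7 = -318.9
Current account = 320.9 + 2831.1 + (-29.9) + (-318.9) = 2803.2
(Excluded from the current account — financial account: foreign purchases of equities on the domestic stock exchange 1205.0, inward foreign direct investment in the manufacturing sector 546.2, borrowing by resident firms from foreign banks 960.0, new loans extended by domestic banks to foreign borrowers 447.4.)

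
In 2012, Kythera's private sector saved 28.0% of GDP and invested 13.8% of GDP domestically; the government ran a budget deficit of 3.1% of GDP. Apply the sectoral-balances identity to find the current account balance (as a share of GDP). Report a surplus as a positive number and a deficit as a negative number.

11.1

By the sectoral-balances identity, CA = (S_private - I) + (T - G).
Private balance = 28.0 - 13.8 = 14.2
Government balance (T - G) = -3.1
CA = 14.2 + (-3.1) = 11.1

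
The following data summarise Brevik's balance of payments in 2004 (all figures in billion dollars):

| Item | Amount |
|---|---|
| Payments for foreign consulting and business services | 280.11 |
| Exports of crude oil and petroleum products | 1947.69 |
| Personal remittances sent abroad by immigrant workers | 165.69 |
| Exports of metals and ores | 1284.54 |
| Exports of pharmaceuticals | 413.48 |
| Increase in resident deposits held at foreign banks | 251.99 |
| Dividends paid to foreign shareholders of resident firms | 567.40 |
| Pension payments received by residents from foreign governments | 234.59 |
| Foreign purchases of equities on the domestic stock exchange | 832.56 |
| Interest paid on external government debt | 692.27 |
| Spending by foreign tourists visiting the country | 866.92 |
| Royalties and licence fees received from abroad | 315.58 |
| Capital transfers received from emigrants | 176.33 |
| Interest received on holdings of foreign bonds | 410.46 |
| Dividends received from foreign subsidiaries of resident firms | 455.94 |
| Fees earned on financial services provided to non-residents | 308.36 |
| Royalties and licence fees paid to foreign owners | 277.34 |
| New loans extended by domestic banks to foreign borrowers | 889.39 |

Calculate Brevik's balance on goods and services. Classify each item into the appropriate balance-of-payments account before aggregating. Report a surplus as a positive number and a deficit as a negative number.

Goods: 413.48 + 1284.54 + 1947.69 = 3645.71
Services: -277.34 - 280.11 + 866.92 + 308.36 + 315.58 = 933.41
Trade balance = 3645.71 + 933.41 = 4579.12
(Excluded from the trade balance — secondary income: personal remittances sent abroad by immigrant workers 165.69, pension payments received by residents from foreign governments 234.59; financial account: increase in resident deposits held at foreign banks 251.99, foreign purchases of equities on the domestic stock exchange 832.56, new loans extended by domestic banks to foreign borrowers 889.39; primary income: dividends paid to foreign shareholders of resident firms 567.40, interest paid on external government debt 692.27, interest received on holdings of foreign bonds 410.46, dividends received from foreign subsidiaries of resident firms 455.94; capital account: capital transfers received from emigrants 176.33.)

4579.12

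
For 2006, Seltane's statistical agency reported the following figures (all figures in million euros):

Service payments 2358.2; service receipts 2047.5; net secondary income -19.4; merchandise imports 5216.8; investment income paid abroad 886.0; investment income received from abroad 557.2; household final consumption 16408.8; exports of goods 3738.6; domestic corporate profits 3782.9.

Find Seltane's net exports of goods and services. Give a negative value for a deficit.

Goods balance = 3738.6 - 5216.8 = -1478.2
Services balance = 2047.5 - 2358.2 = -310.7
Trade balance (goods + services) = -1478.2 + (-310.7) = -1788.9

-1788.9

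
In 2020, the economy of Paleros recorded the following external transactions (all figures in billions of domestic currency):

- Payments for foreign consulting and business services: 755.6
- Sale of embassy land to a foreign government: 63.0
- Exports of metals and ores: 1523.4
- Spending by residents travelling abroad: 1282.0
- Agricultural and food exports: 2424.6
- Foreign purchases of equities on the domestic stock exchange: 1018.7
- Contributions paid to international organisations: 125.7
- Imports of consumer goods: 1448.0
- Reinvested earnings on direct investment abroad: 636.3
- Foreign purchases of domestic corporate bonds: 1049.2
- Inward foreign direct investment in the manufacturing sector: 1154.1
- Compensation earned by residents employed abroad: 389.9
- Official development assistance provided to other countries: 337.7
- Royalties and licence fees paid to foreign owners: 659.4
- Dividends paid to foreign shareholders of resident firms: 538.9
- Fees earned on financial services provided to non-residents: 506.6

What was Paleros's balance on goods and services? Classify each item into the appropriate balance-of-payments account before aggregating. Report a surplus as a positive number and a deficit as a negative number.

309.6

Goods: 2424.6 - 1448.0 + 1523.4 = 2500.0
Services: -1282.0 + 506.6 - 659.4 - 755.6 = -2190.4
Trade balance = 2500.0 + (-2190.4) = 309.6
(Excluded from the trade balance — capital account: sale of embassy land to a foreign government 63.0; financial account: foreign purchases of equities on the domestic stock exchange 1018.7, foreign purchases of domestic corporate bonds 1049.2, inward foreign direct investment in the manufacturing sector 1154.1; secondary income: contributions paid to international organisations 125.7, official development assistance provided to other countries 337.7; primary income: reinvested earnings on direct investment abroad 636.3, compensation earned by residents employed abroad 389.9, dividends paid to foreign shareholders of resident firms 538.9.)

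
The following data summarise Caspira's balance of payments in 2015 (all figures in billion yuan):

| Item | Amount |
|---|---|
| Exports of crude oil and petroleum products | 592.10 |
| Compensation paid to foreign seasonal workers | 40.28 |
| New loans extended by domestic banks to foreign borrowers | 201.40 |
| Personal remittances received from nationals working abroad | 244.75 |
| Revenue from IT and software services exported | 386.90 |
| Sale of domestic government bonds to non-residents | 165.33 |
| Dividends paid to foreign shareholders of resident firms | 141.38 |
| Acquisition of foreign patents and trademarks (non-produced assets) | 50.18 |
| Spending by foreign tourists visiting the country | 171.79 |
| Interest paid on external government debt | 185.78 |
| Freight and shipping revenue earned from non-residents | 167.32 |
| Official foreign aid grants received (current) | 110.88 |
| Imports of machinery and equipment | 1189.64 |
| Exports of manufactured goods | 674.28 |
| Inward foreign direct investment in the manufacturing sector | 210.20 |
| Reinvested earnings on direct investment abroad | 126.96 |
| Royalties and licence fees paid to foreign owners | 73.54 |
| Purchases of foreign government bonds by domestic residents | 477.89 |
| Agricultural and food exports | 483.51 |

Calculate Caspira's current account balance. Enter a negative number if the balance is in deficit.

Goods: 483.51 - 1189.64 + 674.28 + 592.10 = 560.25
Services: -73.54 + 386.90 + 167.32 + 171.79 = 652.47
Primary income: -185.78 - 141.38 - 40.28 + 126.96 = -240.48
Secondary income: 244.75 + 110.88 = 355.63
Current account = 560.25 + 652.47 + (-240.48) + 355.63 = 1327.87
(Excluded from the current account — financial account: new loans extended by domestic banks to foreign borrowers 201.40, sale of domestic government bonds to non-residents 165.33, inward foreign direct investment in the manufacturing sector 210.20, purchases of foreign government bonds by domestic residents 477.89; capital account: acquisition of foreign patents and trademarks (non-produced assets) 50.18.)

1327.87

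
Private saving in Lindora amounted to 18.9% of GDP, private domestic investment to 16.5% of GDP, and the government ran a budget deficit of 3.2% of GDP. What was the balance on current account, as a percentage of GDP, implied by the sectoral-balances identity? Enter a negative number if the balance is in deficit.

-0.8

By the sectoral-balances identity, CA = (S_private - I) + (T - G).
Private balance = 18.9 - 16.5 = 2.4
Government balance (T - G) = -3.2
CA = 2.4 + (-3.2) = -0.8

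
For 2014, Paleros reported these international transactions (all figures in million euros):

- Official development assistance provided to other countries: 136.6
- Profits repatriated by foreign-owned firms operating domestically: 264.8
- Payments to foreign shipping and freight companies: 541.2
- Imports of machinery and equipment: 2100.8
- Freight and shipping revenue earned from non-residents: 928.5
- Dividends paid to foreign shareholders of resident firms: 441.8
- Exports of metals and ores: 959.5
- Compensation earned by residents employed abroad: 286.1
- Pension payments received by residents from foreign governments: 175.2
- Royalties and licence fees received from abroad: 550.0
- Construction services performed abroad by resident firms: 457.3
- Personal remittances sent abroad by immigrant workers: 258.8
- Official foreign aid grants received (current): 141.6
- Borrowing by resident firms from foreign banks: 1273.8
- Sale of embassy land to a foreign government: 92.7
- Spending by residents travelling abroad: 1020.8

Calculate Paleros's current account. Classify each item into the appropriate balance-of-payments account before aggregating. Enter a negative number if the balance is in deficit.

-1266.6

Goods: 959.5 - 2100.8 = -1141.3
Services: -1020.8 + 457.3 - 541.2 + 550.0 + 928.5 = 373.8
Primary income: -264.8 + 286.1 - 441.8 = -420.5
Secondary income: -136.6 - 258.8 + 175.2 + 141.6 = -78.6
Current account = (-1141.3) + 373.8 + (-420.5) + (-78.6) = -1266.6
(Excluded from the current account — financial account: borrowing by resident firms from foreign banks 1273.8; capital account: sale of embassy land to a foreign government 92.7.)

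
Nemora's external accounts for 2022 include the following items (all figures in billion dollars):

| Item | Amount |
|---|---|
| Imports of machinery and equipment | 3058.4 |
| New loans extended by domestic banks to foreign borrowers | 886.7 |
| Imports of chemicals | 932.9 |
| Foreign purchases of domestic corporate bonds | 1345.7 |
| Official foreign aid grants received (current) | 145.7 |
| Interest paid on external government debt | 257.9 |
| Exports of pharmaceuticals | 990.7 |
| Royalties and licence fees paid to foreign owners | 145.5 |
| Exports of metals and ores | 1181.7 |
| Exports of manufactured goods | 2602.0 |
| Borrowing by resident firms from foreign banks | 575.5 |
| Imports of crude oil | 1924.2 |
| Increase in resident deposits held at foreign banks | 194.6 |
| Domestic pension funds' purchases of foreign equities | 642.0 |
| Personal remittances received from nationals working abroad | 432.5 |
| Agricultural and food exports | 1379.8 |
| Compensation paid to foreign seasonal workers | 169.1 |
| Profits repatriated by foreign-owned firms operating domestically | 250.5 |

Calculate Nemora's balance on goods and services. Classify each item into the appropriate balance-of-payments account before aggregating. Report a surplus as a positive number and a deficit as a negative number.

Goods: 2602.0 - 3058.4 - 1924.2 + 1379.8 + 1181.7 - 932.9 + 990.7 = 238.7
Services: -145.5
Trade balance = 238.7 + (-145.5) = 93.2
(Excluded from the trade balance — financial account: new loans extended by domestic banks to foreign borrowers 886.7, foreign purchases of domestic corporate bonds 1345.7, borrowing by resident firms from foreign banks 575.5, increase in resident deposits held at foreign banks 194.6, domestic pension funds' purchases of foreign equities 642.0; secondary income: official foreign aid grants received (current) 145.7, personal remittances received from nationals working abroad 432.5; primary income: interest paid on external government debt 257.9, compensation paid to foreign seasonal workers 169.1, profits repatriated by foreign-owned firms operating domestically 250.5.)

93.2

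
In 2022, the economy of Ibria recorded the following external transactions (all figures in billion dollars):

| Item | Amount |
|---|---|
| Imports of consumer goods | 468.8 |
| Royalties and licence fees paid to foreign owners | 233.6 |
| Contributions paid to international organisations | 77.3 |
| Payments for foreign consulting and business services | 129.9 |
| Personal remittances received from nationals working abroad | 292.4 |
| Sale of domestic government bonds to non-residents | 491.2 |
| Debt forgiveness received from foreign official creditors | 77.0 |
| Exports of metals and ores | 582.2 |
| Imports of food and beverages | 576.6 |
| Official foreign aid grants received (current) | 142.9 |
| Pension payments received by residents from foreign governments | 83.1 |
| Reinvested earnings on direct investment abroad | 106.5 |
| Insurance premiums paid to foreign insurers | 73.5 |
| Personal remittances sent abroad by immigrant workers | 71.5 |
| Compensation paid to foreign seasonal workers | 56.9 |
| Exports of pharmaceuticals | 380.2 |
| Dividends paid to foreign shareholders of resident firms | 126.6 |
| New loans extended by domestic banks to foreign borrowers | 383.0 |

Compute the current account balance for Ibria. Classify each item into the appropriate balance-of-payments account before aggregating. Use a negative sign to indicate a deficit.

Goods: 582.2 - 576.6 + 380.2 - 468.8 = -83.0
Services: -129.9 - 233.6 - 73.5 = -437.0
Primary income: -126.6 - 56.9 + 106.5 = -77.0
Secondary income: 83.1 + 142.9 - 77.3 - 71.5 + 292.4 = 369.6
Current account = (-83.0) + (-437.0) + (-77.0) + 369.6 = -227.4
(Excluded from the current account — financial account: sale of domestic government bonds to non-residents 491.2, new loans extended by domestic banks to foreign borrowers 383.0; capital account: debt forgiveness received from foreign official creditors 77.0.)

-227.4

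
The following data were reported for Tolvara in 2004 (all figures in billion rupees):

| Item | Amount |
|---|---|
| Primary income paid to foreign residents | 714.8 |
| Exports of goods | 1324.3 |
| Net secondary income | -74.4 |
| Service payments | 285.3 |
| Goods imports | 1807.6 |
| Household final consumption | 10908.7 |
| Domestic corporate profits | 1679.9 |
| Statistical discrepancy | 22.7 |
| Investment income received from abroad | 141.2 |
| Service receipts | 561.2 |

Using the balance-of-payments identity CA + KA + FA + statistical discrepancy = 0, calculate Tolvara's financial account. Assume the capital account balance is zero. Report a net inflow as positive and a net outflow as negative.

832.7

Goods balance = 1324.3 - 1807.6 = -483.3
Services balance = 561.2 - 285.3 = 275.9
Trade balance (goods + services) = -483.3 + 275.9 = -207.4
Net primary income = 141.2 - 714.8 = -573.6
Net secondary income = -74.4
Current account = -207.4 + (-573.6) + (-74.4) = -855.4
Financial account = -(-855.4 + 22.7) = 832.7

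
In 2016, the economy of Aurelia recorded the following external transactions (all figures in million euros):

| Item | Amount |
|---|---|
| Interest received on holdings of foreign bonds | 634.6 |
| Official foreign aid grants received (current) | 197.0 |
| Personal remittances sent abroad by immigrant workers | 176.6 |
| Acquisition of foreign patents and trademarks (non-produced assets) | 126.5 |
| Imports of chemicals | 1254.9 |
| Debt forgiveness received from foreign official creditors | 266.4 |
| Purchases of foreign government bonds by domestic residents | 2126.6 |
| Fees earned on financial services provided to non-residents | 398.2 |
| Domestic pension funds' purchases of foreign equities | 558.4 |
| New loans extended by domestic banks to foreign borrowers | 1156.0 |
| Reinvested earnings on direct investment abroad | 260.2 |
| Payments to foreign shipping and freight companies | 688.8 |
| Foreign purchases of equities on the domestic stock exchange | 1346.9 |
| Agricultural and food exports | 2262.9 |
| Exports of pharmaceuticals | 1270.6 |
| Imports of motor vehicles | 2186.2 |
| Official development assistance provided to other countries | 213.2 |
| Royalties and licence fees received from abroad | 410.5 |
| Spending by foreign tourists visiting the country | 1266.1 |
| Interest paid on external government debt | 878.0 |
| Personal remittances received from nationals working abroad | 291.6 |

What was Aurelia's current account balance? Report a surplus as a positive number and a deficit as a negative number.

1594.0

Goods: -1254.9 + 2262.9 + 1270.6 - 2186.2 = 92.4
Services: 410.5 + 1266.1 + 398.2 - 688.8 = 1386.0
Primary income: 634.6 + 260.2 - 878.0 = 16.8
Secondary income: -213.2 + 197.0 - 176.6 + 291.6 = 98.8
Current account = 92.4 + 1386.0 + 16.8 + 98.8 = 1594.0
(Excluded from the current account — capital account: acquisition of foreign patents and trademarks (non-produced assets) 126.5, debt forgiveness received from foreign official creditors 266.4; financial account: purchases of foreign government bonds by domestic residents 2126.6, domestic pension funds' purchases of foreign equities 558.4, new loans extended by domestic banks to foreign borrowers 1156.0, foreign purchases of equities on the domestic stock exchange 1346.9.)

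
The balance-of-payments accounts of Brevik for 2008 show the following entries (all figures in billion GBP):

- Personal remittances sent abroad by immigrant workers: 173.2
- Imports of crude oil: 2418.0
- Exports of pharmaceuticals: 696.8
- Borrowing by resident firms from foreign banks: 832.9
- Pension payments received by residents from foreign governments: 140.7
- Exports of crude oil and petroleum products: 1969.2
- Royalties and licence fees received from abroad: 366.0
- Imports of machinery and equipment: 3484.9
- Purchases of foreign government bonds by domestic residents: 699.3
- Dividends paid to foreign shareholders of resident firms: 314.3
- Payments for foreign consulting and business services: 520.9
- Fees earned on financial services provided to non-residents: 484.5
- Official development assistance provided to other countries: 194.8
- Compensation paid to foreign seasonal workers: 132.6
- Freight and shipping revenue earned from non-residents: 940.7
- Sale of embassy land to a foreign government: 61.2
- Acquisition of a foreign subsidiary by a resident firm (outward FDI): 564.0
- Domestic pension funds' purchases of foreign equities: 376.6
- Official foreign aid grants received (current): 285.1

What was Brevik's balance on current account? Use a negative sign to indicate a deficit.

Goods: 696.8 - 3484.9 + 1969.2 - 2418.0 = -3236.9
Services: 484.5 - 520.9 + 940.7 + 366.0 = 1270.3
Primary income: -314.3 - 132.6 = -446.9
Secondary income: 140.7 - 173.2 - 194.8 + 285.1 = 57.8
Current account = (-3236.9) + 1270.3 + (-446.9) + 57.8 = -2355.7
(Excluded from the current account — financial account: borrowing by resident firms from foreign banks 832.9, purchases of foreign government bonds by domestic residents 699.3, acquisition of a foreign subsidiary by a resident firm (outward FDI) 564.0, domestic pension funds' purchases of foreign equities 376.6; capital account: sale of embassy land to a foreign government 61.2.)

-2355.7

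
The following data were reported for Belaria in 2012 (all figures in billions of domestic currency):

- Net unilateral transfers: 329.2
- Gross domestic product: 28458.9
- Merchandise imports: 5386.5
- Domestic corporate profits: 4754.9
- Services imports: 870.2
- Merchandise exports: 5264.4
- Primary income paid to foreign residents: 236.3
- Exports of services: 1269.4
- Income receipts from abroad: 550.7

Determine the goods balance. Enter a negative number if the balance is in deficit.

-122.1

Goods balance = 5264.4 - 5386.5 = -122.1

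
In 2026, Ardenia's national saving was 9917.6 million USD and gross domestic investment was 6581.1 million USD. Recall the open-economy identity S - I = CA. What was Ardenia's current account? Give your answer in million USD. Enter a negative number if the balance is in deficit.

CA = S - I = 9917.6 - 6581.1 = 3336.5

3336.5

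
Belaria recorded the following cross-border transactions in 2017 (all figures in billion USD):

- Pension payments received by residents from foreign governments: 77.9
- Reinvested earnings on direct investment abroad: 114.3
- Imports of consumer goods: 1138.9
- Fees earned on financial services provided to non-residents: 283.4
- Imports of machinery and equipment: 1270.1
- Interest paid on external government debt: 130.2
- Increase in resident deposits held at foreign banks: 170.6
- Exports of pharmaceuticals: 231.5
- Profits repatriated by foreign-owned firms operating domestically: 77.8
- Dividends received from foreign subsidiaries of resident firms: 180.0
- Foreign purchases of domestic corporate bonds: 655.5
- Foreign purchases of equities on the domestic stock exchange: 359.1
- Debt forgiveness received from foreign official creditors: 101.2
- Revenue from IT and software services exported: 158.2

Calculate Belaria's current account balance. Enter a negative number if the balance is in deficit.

Goods: -1270.1 - 1138.9 + 231.5 = -2177.5
Services: 158.2 + 283.4 = 441.6
Primary income: -77.8 - 130.2 + 180.0 + 114.3 = 86.3
Secondary income: 77.9
Current account = (-2177.5) + 441.6 + 86.3 + 77.9 = -1571.7
(Excluded from the current account — financial account: increase in resident deposits held at foreign banks 170.6, foreign purchases of domestic corporate bonds 655.5, foreign purchases of equities on the domestic stock exchange 359.1; capital account: debt forgiveness received from foreign official creditors 101.2.)

-1571.7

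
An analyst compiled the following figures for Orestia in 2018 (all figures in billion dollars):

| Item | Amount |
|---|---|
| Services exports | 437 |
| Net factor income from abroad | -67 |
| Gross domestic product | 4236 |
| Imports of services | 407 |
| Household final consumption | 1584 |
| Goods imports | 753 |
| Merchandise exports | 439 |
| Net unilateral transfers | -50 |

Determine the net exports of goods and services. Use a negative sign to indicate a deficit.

-284

Goods balance = 439 - 753 = -314
Services balance = 437 - 407 = 30
Trade balance (goods + services) = -314 + 30 = -284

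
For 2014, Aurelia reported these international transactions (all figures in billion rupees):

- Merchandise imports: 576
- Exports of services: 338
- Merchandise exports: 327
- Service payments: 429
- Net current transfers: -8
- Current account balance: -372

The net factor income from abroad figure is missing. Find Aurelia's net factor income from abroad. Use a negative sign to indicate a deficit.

Current account = goods balance + services balance + net primary income + net secondary income
Sum of the known components = -348
Net factor income from abroad = CA - (known components) = -372 - (-348) = -24

-24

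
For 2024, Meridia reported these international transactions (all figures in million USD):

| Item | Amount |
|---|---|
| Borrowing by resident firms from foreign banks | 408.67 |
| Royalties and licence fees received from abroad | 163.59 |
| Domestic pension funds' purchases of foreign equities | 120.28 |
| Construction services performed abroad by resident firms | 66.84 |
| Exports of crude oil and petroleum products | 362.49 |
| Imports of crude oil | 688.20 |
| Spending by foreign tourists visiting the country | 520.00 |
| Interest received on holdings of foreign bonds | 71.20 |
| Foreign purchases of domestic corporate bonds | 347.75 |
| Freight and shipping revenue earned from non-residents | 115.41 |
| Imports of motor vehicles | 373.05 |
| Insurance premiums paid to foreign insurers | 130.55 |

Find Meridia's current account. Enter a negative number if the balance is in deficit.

107.73

Goods: -688.20 + 362.49 - 373.05 = -698.76
Services: 163.59 + 115.41 + 66.84 + 520.00 - 130.55 = 735.29
Primary income: 71.20
Current account = (-698.76) + 735.29 + 71.20 = 107.73
(Excluded from the current account — financial account: borrowing by resident firms from foreign banks 408.67, domestic pension funds' purchases of foreign equities 120.28, foreign purchases of domestic corporate bonds 347.75.)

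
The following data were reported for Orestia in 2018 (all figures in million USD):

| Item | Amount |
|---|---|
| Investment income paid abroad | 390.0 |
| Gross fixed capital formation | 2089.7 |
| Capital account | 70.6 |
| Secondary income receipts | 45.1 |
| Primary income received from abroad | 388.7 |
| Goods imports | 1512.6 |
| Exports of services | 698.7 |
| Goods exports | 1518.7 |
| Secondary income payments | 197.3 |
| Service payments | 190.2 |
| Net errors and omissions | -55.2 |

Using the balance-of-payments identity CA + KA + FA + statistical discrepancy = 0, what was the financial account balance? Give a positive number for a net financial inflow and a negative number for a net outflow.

Goods balance = 1518.7 - 1512.6 = 6.1
Services balance = 698.7 - 190.2 = 508.5
Trade balance (goods + services) = 6.1 + 508.5 = 514.6
Net primary income = 388.7 - 390.0 = -1.3
Net secondary income = 45.1 - 197.3 = -152.2
Current account = 514.6 + (-1.3) + (-152.2) = 361.1
Financial account = -(361.1 + 70.6 + (-55.2)) = -376.5

-376.5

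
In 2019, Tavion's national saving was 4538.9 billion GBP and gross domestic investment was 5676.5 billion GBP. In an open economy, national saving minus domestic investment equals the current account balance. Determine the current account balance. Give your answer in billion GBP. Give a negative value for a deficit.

-1137.6

S - I = CA (net lending to the rest of the world).
CA = S - I = 4538.9 - 5676.5 = -1137.6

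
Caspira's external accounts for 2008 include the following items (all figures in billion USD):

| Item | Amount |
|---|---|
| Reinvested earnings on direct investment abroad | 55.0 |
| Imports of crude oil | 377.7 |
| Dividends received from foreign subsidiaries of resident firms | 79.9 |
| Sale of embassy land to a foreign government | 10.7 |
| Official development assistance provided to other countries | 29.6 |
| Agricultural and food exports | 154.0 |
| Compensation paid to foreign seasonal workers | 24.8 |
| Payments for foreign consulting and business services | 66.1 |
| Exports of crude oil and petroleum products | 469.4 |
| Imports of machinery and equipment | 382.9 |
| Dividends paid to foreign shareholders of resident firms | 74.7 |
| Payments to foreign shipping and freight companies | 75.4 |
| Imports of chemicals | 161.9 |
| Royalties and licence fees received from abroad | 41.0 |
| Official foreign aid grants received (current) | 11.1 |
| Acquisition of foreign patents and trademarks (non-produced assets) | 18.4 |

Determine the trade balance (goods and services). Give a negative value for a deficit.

Goods: 154.0 - 377.7 + 469.4 - 161.9 - 382.9 = -299.1
Services: 41.0 - 66.1 - 75.4 = -100.5
Trade balance = -299.1 + (-100.5) = -399.6
(Excluded from the trade balance — primary income: reinvested earnings on direct investment abroad 55.0, dividends received from foreign subsidiaries of resident firms 79.9, compensation paid to foreign seasonal workers 24.8, dividends paid to foreign shareholders of resident firms 74.7; capital account: sale of embassy land to a foreign government 10.7, acquisition of foreign patents and trademarks (non-produced assets) 18.4; secondary income: official development assistance provided to other countries 29.6, official foreign aid grants received (current) 11.1.)

-399.6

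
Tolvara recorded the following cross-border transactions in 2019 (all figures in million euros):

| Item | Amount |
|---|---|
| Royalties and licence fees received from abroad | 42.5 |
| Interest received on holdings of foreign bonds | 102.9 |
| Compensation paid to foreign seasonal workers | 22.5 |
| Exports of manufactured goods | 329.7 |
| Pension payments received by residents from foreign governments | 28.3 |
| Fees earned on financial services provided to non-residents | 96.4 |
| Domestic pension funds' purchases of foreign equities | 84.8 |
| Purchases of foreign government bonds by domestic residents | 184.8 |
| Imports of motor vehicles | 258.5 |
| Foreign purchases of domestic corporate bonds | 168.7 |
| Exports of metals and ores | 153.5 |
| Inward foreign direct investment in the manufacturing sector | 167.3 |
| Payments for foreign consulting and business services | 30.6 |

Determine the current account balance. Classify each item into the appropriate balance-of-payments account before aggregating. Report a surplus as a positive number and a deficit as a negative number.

Goods: 153.5 + 329.7 - 258.5 = 224.7
Services: 42.5 + 96.4 - 30.6 = 108.3
Primary income: -22.5 + 102.9 = 80.4
Secondary income: 28.3
Current account = 224.7 + 108.3 + 80.4 + 28.3 = 441.7
(Excluded from the current account — financial account: domestic pension funds' purchases of foreign equities 84.8, purchases of foreign government bonds by domestic residents 184.8, foreign purchases of domestic corporate bonds 168.7, inward foreign direct investment in the manufacturing sector 167.3.)

441.7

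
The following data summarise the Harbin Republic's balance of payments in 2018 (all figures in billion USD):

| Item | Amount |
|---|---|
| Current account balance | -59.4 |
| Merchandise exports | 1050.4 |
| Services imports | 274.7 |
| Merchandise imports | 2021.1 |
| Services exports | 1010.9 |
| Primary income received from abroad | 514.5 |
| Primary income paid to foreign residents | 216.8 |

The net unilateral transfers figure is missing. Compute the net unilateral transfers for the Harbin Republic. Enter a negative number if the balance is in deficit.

Current account = goods balance + services balance + net primary income + net secondary income
Sum of the known components = 63.2
Net unilateral transfers = CA - (known components) = -59.4 - 63.2 = -122.6

-122.6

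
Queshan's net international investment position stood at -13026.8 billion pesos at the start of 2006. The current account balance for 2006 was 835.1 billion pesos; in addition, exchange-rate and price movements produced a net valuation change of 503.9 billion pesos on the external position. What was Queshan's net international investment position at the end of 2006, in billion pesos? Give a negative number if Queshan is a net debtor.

Change in NIIP = current account + net valuation change = 835.1 + 503.9 = 1339.0
End-of-year NIIP = -13026.8 + 1339.0 = -11687.8

-11687.8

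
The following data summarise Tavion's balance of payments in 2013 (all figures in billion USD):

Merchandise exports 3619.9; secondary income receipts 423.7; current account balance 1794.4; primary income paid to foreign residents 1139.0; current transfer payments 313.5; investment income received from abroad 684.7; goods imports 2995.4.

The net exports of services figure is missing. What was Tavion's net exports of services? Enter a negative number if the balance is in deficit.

Current account = goods balance + services balance + net primary income + net secondary income
Sum of the known components = 280.4
Net exports of services = CA - (known components) = 1794.4 - 280.4 = 1514.0

1514.0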